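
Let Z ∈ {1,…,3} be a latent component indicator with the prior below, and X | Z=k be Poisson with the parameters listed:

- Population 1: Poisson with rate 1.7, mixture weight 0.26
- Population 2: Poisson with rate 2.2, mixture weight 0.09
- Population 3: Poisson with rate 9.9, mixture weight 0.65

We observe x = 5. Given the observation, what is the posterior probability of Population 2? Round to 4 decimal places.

By Bayes' theorem, P(k | x) = P(Z=k) f_k(x) / Σ_j P(Z=j) f_j(x).
Evaluate each component's likelihood at the observed value:
  L_1 = e^(−1.7)·1.7^5/5! = 0.0216154
  L_2 = e^(−2.2)·2.2^5/5! = 0.0475866
  L_3 = e^(−9.9)·9.9^5/5! = 0.039763
Prior × likelihood for each component:
  P(Z=1)·L_1 = 0.26 × 0.0216154 = 0.00562
  P(Z=2)·L_2 = 0.09 × 0.0475866 = 0.00428279
  P(Z=3)·L_3 = 0.65 × 0.039763 = 0.025846
Normaliser: 0.00562 + 0.00428279 + 0.025846 = 0.0357488
Responsibility of Population 2: 0.00428279 / 0.0357488 ≈ 0.1198

0.1198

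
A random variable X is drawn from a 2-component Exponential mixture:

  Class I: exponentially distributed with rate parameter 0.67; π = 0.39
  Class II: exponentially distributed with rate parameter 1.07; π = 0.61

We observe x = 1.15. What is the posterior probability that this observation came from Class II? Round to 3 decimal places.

The responsibility of component k is P(Z=k) f_k(x) divided by Σ_j P(Z=j) f_j(x).
Evaluate each component's likelihood at the observed value:
  p_I = 0.67·e^(−0.67·1.15) = 0.67·e^(−0.7705) = 0.310064
  p_II = 1.07·e^(−1.07·1.15) = 1.07·e^(−1.2305) = 0.312597
Multiply by the mixture weights:
  P(Z=I)·p_I = 0.39 × 0.310064 = 0.120925
  P(Z=II)·p_II = 0.61 × 0.312597 = 0.190684
Normaliser: 0.120925 + 0.190684 = 0.311609
So the posterior for Class II is 0.190684 / 0.311609 ≈ 0.612.

0.612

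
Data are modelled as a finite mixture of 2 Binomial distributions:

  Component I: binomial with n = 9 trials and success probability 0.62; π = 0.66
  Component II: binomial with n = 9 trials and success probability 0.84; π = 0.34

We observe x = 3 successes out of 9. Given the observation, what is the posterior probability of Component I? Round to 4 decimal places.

0.9929

By Bayes' theorem, P(k | x) = π_k f_k(x) / Σ_j π_j f_j(x).
Evaluate each component's likelihood at the observed value:
  f_I = 0.0602776
  f_II = 0.00083529
Prior × likelihood for each component:
  π_I·f_I = 0.66 × 0.0602776 = 0.0397832
  π_II·f_II = 0.34 × 0.00083529 = 0.000283998
Sum: 0.0397832 + 0.000283998 = 0.0400672
P(Component I | data) ≈ 0.9929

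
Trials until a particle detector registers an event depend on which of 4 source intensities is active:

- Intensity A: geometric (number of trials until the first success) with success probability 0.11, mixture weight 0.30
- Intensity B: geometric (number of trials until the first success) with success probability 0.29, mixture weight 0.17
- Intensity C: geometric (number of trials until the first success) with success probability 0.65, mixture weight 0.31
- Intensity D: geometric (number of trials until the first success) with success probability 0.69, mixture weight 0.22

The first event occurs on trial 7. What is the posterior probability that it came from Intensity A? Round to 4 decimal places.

0.7063

The responsibility of component k is π_k f_k(x) divided by Σ_j π_j f_j(x).
Geometric probabilities:
  p_A = 0.11·(1−0.11)^6 = 0.11·0.496981 = 0.0546679
  p_B = 0.29·(1−0.29)^6 = 0.29·0.1281 = 0.0371491
  p_C = 0.65·(1−0.65)^6 = 0.65·0.00183827 = 0.00119487
  p_D = 0.69·(1−0.69)^6 = 0.69·0.000887504 = 0.000612378
Prior × likelihood for each component:
  π_A·p_A = 0.30 × 0.0546679 = 0.0164004
  π_B·p_B = 0.17 × 0.0371491 = 0.00631534
  π_C·p_C = 0.31 × 0.00119487 = 0.000370411
  π_D·p_D = 0.22 × 0.000612378 = 0.000134723
Evidence: 0.0164004 + 0.00631534 + 0.000370411 + 0.000134723 = 0.0232209
P(Intensity A | data) ≈ 0.7063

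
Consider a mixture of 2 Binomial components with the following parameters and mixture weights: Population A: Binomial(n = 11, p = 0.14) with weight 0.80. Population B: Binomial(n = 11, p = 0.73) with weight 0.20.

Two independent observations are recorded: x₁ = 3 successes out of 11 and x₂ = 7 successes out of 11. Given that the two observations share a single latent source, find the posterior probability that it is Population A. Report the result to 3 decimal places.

0.227

The responsibility of component k is π_k f_k(x) divided by Σ_j π_j f_j(x).
Since both observations come from the same component, the likelihood for component k is f_k(x₁)·f_k(x₂).
  p_A = [C(11,3)·0.14^3·0.86^8 = 165·0.002744·0.299218 = 0.135474] × [0.000190285] = 2.57786e-05
  p_B = [C(11,3)·0.73^3·0.27^8 = 165·0.389017·2.8243e-05 = 0.00181285] × [0.193744] = 0.00035123
Prior × likelihood for each component:
  π_A·p_A = 0.80 × 2.57786e-05 = 2.06229e-05
  π_B·p_B = 0.20 × 0.00035123 = 7.0246e-05
Evidence: 2.06229e-05 + 7.0246e-05 = 9.08689e-05
P(Population A | x₁,x₂) = 2.06229e-05 / 9.08689e-05 ≈ 0.227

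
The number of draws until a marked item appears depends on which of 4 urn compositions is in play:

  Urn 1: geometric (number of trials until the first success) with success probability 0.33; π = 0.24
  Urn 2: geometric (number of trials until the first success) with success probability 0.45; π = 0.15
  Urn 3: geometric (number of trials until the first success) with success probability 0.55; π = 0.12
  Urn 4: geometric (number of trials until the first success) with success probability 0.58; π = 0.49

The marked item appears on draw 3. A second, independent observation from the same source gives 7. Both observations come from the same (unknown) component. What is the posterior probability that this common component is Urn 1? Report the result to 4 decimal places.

0.6908

By Bayes' theorem, P(k | x) = π_k f_k(x) / Σ_j π_j f_j(x).
Since both observations come from the same component, the likelihood for component k is f_k(x₁)·f_k(x₂).
  L_1 = [0.148137] × [0.0298513] = 0.00442208
  L_2 = [0.136125] × [0.0124563] = 0.00169561
  L_3 = [0.111375] × [0.00456707] = 0.000508658
  L_4 = [0.102312] × [0.00318364] = 0.000325724
Unnormalised posteriors:
  π_1·L_1 = 0.24 × 0.00442208 = 0.0010613
  π_2·L_2 = 0.15 × 0.00169561 = 0.000254342
  π_3·L_3 = 0.12 × 0.000508658 = 6.10389e-05
  π_4·L_4 = 0.49 × 0.000325724 = 0.000159605
Normaliser: 0.0010613 + 0.000254342 + 6.10389e-05 + 0.000159605 = 0.00153628
P(Urn 1 | x₁, x₂) ≈ 0.6908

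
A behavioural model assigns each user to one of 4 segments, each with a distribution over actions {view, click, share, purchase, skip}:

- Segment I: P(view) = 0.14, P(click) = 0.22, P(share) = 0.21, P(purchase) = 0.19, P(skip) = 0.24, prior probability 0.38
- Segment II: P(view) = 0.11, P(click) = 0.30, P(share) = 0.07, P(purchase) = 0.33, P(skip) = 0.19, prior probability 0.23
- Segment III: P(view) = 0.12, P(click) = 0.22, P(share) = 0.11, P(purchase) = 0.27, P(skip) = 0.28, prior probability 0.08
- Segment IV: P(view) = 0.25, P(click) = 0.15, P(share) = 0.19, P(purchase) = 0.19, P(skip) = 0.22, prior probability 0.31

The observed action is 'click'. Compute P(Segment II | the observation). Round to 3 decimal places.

0.318

The responsibility of component k is w_k f_k(x) divided by Σ_j w_j f_j(x).
Categorical probabilities:
  L_I = P(click | comp) = 0.22
  L_II = P(click | comp) = 0.30
  L_III = P(click | comp) = 0.22
  L_IV = P(click | comp) = 0.15
Multiply by the mixture weights:
  w_I·L_I = 0.38 × 0.22 = 0.0836
  w_II·L_II = 0.23 × 0.3 = 0.069
  w_III·L_III = 0.08 × 0.22 = 0.0176
  w_IV·L_IV = 0.31 × 0.15 = 0.0465
Denominator: 0.0836 + 0.069 + 0.0176 + 0.0465 = 0.2167
Responsibility of Segment II: 0.069 / 0.2167 ≈ 0.318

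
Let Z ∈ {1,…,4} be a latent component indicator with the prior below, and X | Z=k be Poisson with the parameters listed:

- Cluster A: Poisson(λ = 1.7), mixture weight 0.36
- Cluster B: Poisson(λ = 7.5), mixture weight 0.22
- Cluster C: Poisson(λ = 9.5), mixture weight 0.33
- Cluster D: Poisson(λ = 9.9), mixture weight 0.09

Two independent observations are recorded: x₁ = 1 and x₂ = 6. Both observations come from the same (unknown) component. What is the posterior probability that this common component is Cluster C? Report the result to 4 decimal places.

0.0216

Posterior ∝ prior × likelihood, so P(k | x) ∝ P(Z=k) f_k(x); normalise over all components.
Since both observations come from the same component, the likelihood for component k is f_k(x₁)·f_k(x₂).
  L_A = [e^(−1.7)·1.7^1/1! = 0.310562] × [0.00612436] = 0.00190199
  L_B = [e^(−7.5)·7.5^1/1! = 0.00414813] × [0.136718] = 0.000567125
  L_C = [e^(−9.5)·9.5^1/1! = 0.000711092] × [0.0764208] = 5.43422e-05
  L_D = [e^(−9.9)·9.9^1/1! = 0.000496729] × [0.065609] = 3.25899e-05
Multiply by the mixture weights:
  P(Z=A)·L_A = 0.36 × 0.00190199 = 0.000684717
  P(Z=B)·L_B = 0.22 × 0.000567125 = 0.000124768
  P(Z=C)·L_C = 0.33 × 5.43422e-05 = 1.79329e-05
  P(Z=D)·L_D = 0.09 × 3.25899e-05 = 2.93309e-06
Denominator: 0.000684717 + 0.000124768 + 1.79329e-05 + 2.93309e-06 = 0.000830351
P(Cluster C | x₁,x₂) = 1.79329e-05 / 0.000830351 ≈ 0.0216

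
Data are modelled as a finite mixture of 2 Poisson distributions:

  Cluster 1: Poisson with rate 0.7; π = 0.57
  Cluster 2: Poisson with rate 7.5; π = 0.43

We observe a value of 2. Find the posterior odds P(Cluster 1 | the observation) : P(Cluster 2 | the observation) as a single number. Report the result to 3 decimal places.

10.368

The posterior odds equal the prior odds times the likelihood ratio: (π_i/π_j)·(f_i(x)/f_j(x)).
Evaluate each component's likelihood at the observed value:
  p_1 = e^(−0.7)·0.7^2/2! = 0.121663
  p_2 = e^(−7.5)·7.5^2/2! = 0.0155555
0.0693481 / 0.00668886 ≈ 10.368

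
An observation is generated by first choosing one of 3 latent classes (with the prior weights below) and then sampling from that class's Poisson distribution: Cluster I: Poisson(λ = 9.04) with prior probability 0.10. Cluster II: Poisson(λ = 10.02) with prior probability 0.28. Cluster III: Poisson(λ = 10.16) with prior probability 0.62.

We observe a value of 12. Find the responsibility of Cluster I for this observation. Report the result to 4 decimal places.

0.0779

The responsibility of component k is π_k f_k(x) divided by Σ_j π_j f_j(x).
Poisson probabilities:
  L_I = 0.073733
  L_II = 0.0951579
  L_III = 0.0977137
Prior × likelihood for each component:
  π_I·L_I = 0.10 × 0.073733 = 0.0073733
  π_II·L_II = 0.28 × 0.0951579 = 0.0266442
  π_III·L_III = 0.62 × 0.0977137 = 0.0605825
Denominator: 0.0073733 + 0.0266442 + 0.0605825 = 0.0946
Responsibility of Cluster I: 0.0073733 / 0.0946 ≈ 0.0779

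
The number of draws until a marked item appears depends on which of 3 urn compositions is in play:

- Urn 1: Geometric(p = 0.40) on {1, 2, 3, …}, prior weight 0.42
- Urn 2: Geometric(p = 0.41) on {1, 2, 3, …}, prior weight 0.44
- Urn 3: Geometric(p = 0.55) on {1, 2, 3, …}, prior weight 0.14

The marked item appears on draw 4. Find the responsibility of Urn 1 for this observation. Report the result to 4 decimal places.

0.4516

P(component k | x) = π_k·f_k(x) / marginal(x), where marginal(x) = Σ_j π_j·f_j(x).
Evaluate each component's likelihood at the observed value:
  p_1 = 0.40·(1−0.40)^3 = 0.40·0.216 = 0.0864
  p_2 = 0.41·(1−0.41)^3 = 0.41·0.205379 = 0.0842054
  p_3 = 0.55·(1−0.55)^3 = 0.55·0.091125 = 0.0501187
Unnormalised posteriors:
  π_1·p_1 = 0.42 × 0.0864 = 0.036288
  π_2·p_2 = 0.44 × 0.0842054 = 0.0370504
  π_3·p_3 = 0.14 × 0.0501187 = 0.00701662
Sum: 0.036288 + 0.0370504 + 0.00701662 = 0.080355
Responsibility of Urn 1: 0.036288 / 0.080355 ≈ 0.4516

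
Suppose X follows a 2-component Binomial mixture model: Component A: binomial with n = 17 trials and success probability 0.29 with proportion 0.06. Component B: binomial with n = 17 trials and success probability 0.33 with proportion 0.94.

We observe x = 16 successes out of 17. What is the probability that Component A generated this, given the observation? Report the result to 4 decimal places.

0.0085

Apply Bayes' rule: the posterior for each component is proportional to its prior times its likelihood at x.
Component likelihoods at x = 16 successes out of 17:
  L_A = C(17,16)·0.29^16·0.71^1 = 17·2.50246e-09·0.71 = 3.02047e-08
  L_B = C(17,16)·0.33^16·0.67^1 = 17·1.97799e-08·0.67 = 2.25293e-07
Prior × likelihood for each component:
  π_A·L_A = 0.06 × 3.02047e-08 = 1.81228e-09
  π_B·L_B = 0.94 × 2.25293e-07 = 2.11775e-07
Evidence: 1.81228e-09 + 2.11775e-07 = 2.13587e-07
P(Component A | 16 successes out of 17) ≈ 0.0085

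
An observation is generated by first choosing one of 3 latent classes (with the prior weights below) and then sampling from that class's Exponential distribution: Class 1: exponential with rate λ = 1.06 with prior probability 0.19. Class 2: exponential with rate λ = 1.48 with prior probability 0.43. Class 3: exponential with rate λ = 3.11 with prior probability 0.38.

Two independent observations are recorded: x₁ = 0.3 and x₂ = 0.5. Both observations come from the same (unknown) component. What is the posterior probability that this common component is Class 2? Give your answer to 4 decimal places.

0.4208

The responsibility of component k is w_k f_k(x) divided by Σ_j w_j f_j(x).
Since both observations come from the same component, the likelihood for component k is f_k(x₁)·f_k(x₂).
  f_1 = [0.771259] × [0.623921] = 0.481205
  f_2 = [0.949369] × [0.706129] = 0.670376
  f_3 = [1.22339] × [0.656799] = 0.803519
Weight by the priors:
  w_1·f_1 = 0.19 × 0.481205 = 0.0914289
  w_2·f_2 = 0.43 × 0.670376 = 0.288262
  w_3·f_3 = 0.38 × 0.803519 = 0.305337
Denominator: 0.0914289 + 0.288262 + 0.305337 = 0.685028
P(Class 2 | x) ≈ 0.4208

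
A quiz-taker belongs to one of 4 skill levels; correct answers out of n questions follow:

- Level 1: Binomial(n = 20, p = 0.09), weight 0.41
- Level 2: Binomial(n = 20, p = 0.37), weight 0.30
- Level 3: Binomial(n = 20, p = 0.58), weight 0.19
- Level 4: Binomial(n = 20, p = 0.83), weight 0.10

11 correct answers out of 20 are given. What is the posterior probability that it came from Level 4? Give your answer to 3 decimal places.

Apply Bayes' rule: the posterior for each component is proportional to its prior times its likelihood at x.
Evaluate each component's likelihood at the observed value:
  p_1 = C(20,11)·0.09^11·0.91^9 = 167960·3.13811e-12·0.42793 = 2.25552e-07
  p_2 = C(20,11)·0.37^11·0.63^9 = 167960·1.77918e-05·0.0156338 = 0.0467186
  p_3 = C(20,11)·0.58^11·0.42^9 = 167960·0.00249866·0.000406671 = 0.17067
  p_4 = C(20,11)·0.83^11·0.17^9 = 167960·0.128783·1.18588e-07 = 0.00256511
Unnormalised posteriors:
  P(Z=1)·p_1 = 0.41 × 2.25552e-07 = 9.24762e-08
  P(Z=2)·p_2 = 0.30 × 0.0467186 = 0.0140156
  P(Z=3)·p_3 = 0.19 × 0.17067 = 0.0324273
  P(Z=4)·p_4 = 0.10 × 0.00256511 = 0.000256511
Sum: 9.24762e-08 + 0.0140156 + 0.0324273 + 0.000256511 = 0.0466995
So the posterior for Level 4 is 0.000256511 / 0.0466995 ≈ 0.005.

0.005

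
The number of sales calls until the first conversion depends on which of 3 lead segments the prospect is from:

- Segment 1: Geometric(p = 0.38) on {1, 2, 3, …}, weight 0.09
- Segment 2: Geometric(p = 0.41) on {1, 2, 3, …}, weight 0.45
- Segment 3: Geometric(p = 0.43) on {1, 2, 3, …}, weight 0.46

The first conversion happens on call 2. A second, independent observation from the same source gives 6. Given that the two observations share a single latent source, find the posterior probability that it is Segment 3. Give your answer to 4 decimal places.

0.4261

Apply Bayes' rule: the posterior for each component is proportional to its prior times its likelihood at x.
Since both observations come from the same component, the likelihood for component k is f_k(x₁)·f_k(x₂).
  L_1 = [0.2356] × [0.034813] = 0.00820195
  L_2 = [0.2419] × [0.0293119] = 0.00709055
  L_3 = [0.2451] × [0.0258728] = 0.00634141
Unnormalised posteriors:
  π_1·L_1 = 0.09 × 0.00820195 = 0.000738176
  π_2·L_2 = 0.45 × 0.00709055 = 0.00319075
  π_3·L_3 = 0.46 × 0.00634141 = 0.00291705
Denominator: 0.000738176 + 0.00319075 + 0.00291705 = 0.00684597
P(Segment 3 | x₁, x₂) = 0.00291705 / 0.00684597 ≈ 0.4261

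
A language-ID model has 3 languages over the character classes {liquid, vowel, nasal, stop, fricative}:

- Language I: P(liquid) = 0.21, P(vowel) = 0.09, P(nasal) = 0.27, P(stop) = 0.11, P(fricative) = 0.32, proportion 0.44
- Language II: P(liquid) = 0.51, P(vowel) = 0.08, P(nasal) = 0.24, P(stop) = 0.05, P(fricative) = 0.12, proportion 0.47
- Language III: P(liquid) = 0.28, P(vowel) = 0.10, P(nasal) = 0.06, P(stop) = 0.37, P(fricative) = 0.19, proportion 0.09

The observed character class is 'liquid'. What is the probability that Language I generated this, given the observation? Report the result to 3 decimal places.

P(component k | x) = π_k·f_k(x) / marginal(x), where marginal(x) = Σ_j π_j·f_j(x).
Evaluate each component's likelihood at the observed value:
  L_I = P(liquid | comp) = 0.21
  L_II = P(liquid | comp) = 0.51
  L_III = P(liquid | comp) = 0.28
Multiply by the mixture weights:
  π_I·L_I = 0.44 × 0.21 = 0.0924
  π_II·L_II = 0.47 × 0.51 = 0.2397
  π_III·L_III = 0.09 × 0.28 = 0.0252
Evidence: 0.0924 + 0.2397 + 0.0252 = 0.3573
So the posterior for Language I is 0.0924 / 0.3573 ≈ 0.259.

0.259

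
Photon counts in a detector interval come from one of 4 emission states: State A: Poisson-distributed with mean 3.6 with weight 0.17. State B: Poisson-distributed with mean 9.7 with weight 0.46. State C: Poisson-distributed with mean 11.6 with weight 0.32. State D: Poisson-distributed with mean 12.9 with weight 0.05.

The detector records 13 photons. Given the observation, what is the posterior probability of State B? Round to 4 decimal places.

0.4454

Posterior ∝ prior × likelihood, so P(k | x) ∝ P(Z=k) f_k(x); normalise over all components.
Poisson probabilities:
  L_A = 7.485e-05
  L_B = 0.0662363
  L_C = 0.101358
  L_D = 0.109897
Weight by the priors:
  P(Z=A)·L_A = 0.17 × 7.485e-05 = 1.27245e-05
  P(Z=B)·L_B = 0.46 × 0.0662363 = 0.0304687
  P(Z=C)·L_C = 0.32 × 0.101358 = 0.0324345
  P(Z=D)·L_D = 0.05 × 0.109897 = 0.00549487
Sum: 1.27245e-05 + 0.0304687 + 0.0324345 + 0.00549487 = 0.0684108
Responsibility of State B: 0.0304687 / 0.0684108 ≈ 0.4454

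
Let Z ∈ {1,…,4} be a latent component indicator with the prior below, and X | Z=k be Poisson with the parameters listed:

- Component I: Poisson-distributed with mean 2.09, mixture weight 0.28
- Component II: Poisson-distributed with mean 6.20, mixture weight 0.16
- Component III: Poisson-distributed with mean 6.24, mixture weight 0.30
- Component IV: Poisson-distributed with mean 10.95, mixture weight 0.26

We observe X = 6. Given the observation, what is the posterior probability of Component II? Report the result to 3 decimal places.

The responsibility of component k is π_k f_k(x) divided by Σ_j π_j f_j(x).
Poisson probabilities:
  p_I = e^(−2.09)·2.09^6/6! = 0.0143176
  p_II = e^(−6.20)·6.20^6/6! = 0.1601
  p_III = e^(−6.24)·6.24^6/6! = 0.159874
  p_IV = e^(−10.95)·10.95^6/6! = 0.0420366
Prior × likelihood for each component:
  π_I·p_I = 0.28 × 0.0143176 = 0.00400892
  π_II·p_II = 0.16 × 0.1601 = 0.025616
  π_III·p_III = 0.30 × 0.159874 = 0.0479622
  π_IV·p_IV = 0.26 × 0.0420366 = 0.0109295
Normaliser: 0.00400892 + 0.025616 + 0.0479622 + 0.0109295 = 0.0885166
P(Component II | x) = 0.025616 / 0.0885166 ≈ 0.289

0.289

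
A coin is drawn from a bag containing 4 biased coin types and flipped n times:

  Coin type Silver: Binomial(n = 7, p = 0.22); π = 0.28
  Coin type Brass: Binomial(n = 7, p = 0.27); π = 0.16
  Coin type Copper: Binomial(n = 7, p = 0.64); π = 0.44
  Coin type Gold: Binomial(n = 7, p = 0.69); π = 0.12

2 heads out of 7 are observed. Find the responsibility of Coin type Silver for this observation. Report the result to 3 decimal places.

0.516

The responsibility of component k is w_k f_k(x) divided by Σ_j w_j f_j(x).
Component likelihoods at x = 2 heads out of 7:
  L_Silver = 0.293452
  L_Brass = 0.317367
  L_Copper = 0.0520106
  L_Gold = 0.0286237
Prior × likelihood for each component:
  w_Silver·L_Silver = 0.28 × 0.293452 = 0.0821667
  w_Brass·L_Brass = 0.16 × 0.317367 = 0.0507786
  w_Copper·L_Copper = 0.44 × 0.0520106 = 0.0228847
  w_Gold·L_Gold = 0.12 × 0.0286237 = 0.00343485
Evidence: 0.0821667 + 0.0507786 + 0.0228847 + 0.00343485 = 0.159265
P(Coin type Silver | x) ≈ 0.516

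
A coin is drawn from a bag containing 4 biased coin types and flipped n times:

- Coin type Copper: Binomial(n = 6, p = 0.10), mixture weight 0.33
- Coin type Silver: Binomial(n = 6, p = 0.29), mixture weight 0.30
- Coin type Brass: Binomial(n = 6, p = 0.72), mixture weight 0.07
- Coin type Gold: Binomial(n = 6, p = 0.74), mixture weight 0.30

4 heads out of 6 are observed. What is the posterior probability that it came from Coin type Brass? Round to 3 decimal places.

By Bayes' theorem, P(k | x) = π_k f_k(x) / Σ_j π_j f_j(x).
Evaluate each component's likelihood at the observed value:
  p_Copper = 0.001215
  p_Silver = 0.0534811
  p_Brass = 0.316037
  p_Gold = 0.304064
Multiply by the mixture weights:
  π_Copper·p_Copper = 0.33 × 0.001215 = 0.00040095
  π_Silver·p_Silver = 0.30 × 0.0534811 = 0.0160443
  π_Brass·p_Brass = 0.07 × 0.316037 = 0.0221226
  π_Gold·p_Gold = 0.30 × 0.304064 = 0.0912192
Normaliser: 0.00040095 + 0.0160443 + 0.0221226 + 0.0912192 = 0.129787
So the posterior for Coin type Brass is 0.0221226 / 0.129787 ≈ 0.170.

0.170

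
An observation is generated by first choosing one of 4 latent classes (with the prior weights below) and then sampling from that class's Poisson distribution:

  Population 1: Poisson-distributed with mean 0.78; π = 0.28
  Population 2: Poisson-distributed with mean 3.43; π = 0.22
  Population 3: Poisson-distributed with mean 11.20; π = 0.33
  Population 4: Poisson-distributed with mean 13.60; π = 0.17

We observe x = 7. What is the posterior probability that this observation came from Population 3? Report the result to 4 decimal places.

By Bayes' theorem, P(k | x) = π_k f_k(x) / Σ_j π_j f_j(x).
Poisson probabilities:
  p_1 = e^(−0.78)·0.78^7/7! = 1.59765e-05
  p_2 = e^(−3.43)·3.43^7/7! = 0.035892
  p_3 = e^(−11.20)·11.20^7/7! = 0.0599788
  p_4 = e^(−13.60)·13.60^7/7! = 0.0211805
Weight by the priors:
  π_1·p_1 = 0.28 × 1.59765e-05 = 4.47342e-06
  π_2·p_2 = 0.22 × 0.035892 = 0.00789625
  π_3·p_3 = 0.33 × 0.0599788 = 0.019793
  π_4·p_4 = 0.17 × 0.0211805 = 0.00360069
Evidence: 4.47342e-06 + 0.00789625 + 0.019793 + 0.00360069 = 0.0312944
P(Population 3 | 7) = 0.019793 / 0.0312944 ≈ 0.6325

0.6325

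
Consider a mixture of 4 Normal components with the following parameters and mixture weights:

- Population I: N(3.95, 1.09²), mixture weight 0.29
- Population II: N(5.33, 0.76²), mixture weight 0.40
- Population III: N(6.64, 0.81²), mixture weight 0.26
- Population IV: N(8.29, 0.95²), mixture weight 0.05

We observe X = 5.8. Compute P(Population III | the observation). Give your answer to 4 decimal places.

The responsibility of component k is P(Z=k) f_k(x) divided by Σ_j P(Z=j) f_j(x).
Component likelihoods at x = 5.8:
  p_I = 0.0866879
  p_II = 0.43356
  p_III = 0.28767
  p_IV = 0.0135333
Prior × likelihood for each component:
  P(Z=I)·p_I = 0.29 × 0.0866879 = 0.0251395
  P(Z=II)·p_II = 0.40 × 0.43356 = 0.173424
  P(Z=III)·p_III = 0.26 × 0.28767 = 0.0747943
  P(Z=IV)·p_IV = 0.05 × 0.0135333 = 0.000676664
Normaliser: 0.0251395 + 0.173424 + 0.0747943 + 0.000676664 = 0.274035
P(Population III | 5.8) ≈ 0.2729

0.2729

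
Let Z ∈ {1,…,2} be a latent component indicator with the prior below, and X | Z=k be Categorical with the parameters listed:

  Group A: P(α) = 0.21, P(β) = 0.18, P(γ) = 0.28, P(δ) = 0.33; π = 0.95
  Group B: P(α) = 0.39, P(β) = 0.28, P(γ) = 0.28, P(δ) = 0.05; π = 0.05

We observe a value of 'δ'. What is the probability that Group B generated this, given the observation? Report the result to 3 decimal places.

0.008

Posterior ∝ prior × likelihood, so P(k | x) ∝ π_k f_k(x); normalise over all components.
Component likelihoods at x = 'δ':
  p_A = 0.33
  p_B = 0.05
Prior × likelihood for each component:
  π_A·p_A = 0.95 × 0.33 = 0.3135
  π_B·p_B = 0.05 × 0.05 = 0.0025
Marginal: 0.3135 + 0.0025 = 0.316
P(Group B | 'δ') = 0.0025 / 0.316 ≈ 0.008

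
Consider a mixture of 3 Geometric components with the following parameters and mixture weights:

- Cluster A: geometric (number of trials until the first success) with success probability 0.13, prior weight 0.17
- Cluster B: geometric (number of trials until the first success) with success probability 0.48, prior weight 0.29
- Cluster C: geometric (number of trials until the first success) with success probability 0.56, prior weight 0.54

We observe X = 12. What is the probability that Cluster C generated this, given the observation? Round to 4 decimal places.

The responsibility of component k is P(Z=k) f_k(x) divided by Σ_j P(Z=j) f_j(x).
Evaluate each component's likelihood at the observed value:
  f_A = 0.0280967
  f_B = 0.00036081
  f_C = 6.70143e-05
Unnormalised posteriors:
  P(Z=A)·f_A = 0.17 × 0.0280967 = 0.00477644
  P(Z=B)·f_B = 0.29 × 0.00036081 = 0.000104635
  P(Z=C)·f_C = 0.54 × 6.70143e-05 = 3.61877e-05
Evidence: 0.00477644 + 0.000104635 + 3.61877e-05 = 0.00491726
P(Cluster C | x) ≈ 0.0074

0.0074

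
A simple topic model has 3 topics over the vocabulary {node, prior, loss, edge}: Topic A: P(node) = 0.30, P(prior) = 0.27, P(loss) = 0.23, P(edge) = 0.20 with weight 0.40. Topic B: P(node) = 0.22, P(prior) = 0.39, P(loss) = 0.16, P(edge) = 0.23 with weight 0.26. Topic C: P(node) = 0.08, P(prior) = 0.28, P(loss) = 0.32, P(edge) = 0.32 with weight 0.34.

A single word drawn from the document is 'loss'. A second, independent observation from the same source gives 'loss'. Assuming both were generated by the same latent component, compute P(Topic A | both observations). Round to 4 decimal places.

0.3378

P(component k | x) = π_k·f_k(x) / marginal(x), where marginal(x) = Σ_j π_j·f_j(x).
Since both observations come from the same component, the likelihood for component k is f_k(x₁)·f_k(x₂).
  p_A = [P(loss | comp) = 0.23] × [0.23] = 0.0529
  p_B = [P(loss | comp) = 0.16] × [0.16] = 0.0256
  p_C = [P(loss | comp) = 0.32] × [0.32] = 0.1024
Multiply by the mixture weights:
  π_A·p_A = 0.40 × 0.0529 = 0.02116
  π_B·p_B = 0.26 × 0.0256 = 0.006656
  π_C·p_C = 0.34 × 0.1024 = 0.034816
Denominator: 0.02116 + 0.006656 + 0.034816 = 0.062632
P(Topic A | x₁,x₂) ≈ 0.3378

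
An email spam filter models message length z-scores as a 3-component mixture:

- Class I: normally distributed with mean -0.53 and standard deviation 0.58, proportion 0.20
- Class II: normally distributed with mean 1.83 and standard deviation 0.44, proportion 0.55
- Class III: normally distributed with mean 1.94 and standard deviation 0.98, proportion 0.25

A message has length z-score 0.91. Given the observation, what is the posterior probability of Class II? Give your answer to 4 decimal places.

0.4634

Apply Bayes' rule: the posterior for each component is proportional to its prior times its likelihood at x.
Evaluate each component's likelihood at the observed value:
  f_I = (1/(0.58·√(2π)))·exp(−(0.91−-0.53)²/(2·0.58²)) = 0.687832·exp(-3.08205) = 0.0315476
  f_II = (1/(0.44·√(2π)))·exp(−(0.91−1.83)²/(2·0.44²)) = 0.906687·exp(-2.18595) = 0.101885
  f_III = (1/(0.98·√(2π)))·exp(−(0.91−1.94)²/(2·0.98²)) = 0.407084·exp(-0.55232) = 0.234322
Weight by the priors:
  P(Z=I)·f_I = 0.20 × 0.0315476 = 0.00630953
  P(Z=II)·f_II = 0.55 × 0.101885 = 0.0560369
  P(Z=III)·f_III = 0.25 × 0.234322 = 0.0585806
Evidence: 0.00630953 + 0.0560369 + 0.0585806 = 0.120927
P(Class II | data) ≈ 0.4634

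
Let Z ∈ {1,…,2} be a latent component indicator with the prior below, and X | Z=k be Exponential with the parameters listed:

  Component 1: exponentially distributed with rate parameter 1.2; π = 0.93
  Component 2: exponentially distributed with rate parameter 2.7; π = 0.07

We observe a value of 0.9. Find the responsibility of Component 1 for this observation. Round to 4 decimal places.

0.9579

Posterior ∝ prior × likelihood, so P(k | x) ∝ π_k f_k(x); normalise over all components.
Component likelihoods at x = 0.9:
  f_1 = 1.2·e^(−1.2·0.9) = 1.2·e^(−1.0800) = 0.407515
  f_2 = 2.7·e^(−2.7·0.9) = 2.7·e^(−2.4300) = 0.237699
Unnormalised posteriors:
  π_1·f_1 = 0.93 × 0.407515 = 0.378989
  π_2·f_2 = 0.07 × 0.237699 = 0.016639
Marginal: 0.378989 + 0.016639 = 0.395628
Responsibility of Component 1: 0.378989 / 0.395628 ≈ 0.9579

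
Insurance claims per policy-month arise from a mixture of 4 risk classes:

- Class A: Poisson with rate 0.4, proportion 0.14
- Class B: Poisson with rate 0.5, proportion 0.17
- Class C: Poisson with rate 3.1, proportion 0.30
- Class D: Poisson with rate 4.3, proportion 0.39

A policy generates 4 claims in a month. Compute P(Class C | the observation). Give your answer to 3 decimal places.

0.407

P(component k | x) = π_k·f_k(x) / marginal(x), where marginal(x) = Σ_j π_j·f_j(x).
Component likelihoods at x = 4 claims:
  f_A = 0.000715008
  f_B = 0.00157951
  f_C = 0.17335
  f_D = 0.193284
Unnormalised posteriors:
  π_A·f_A = 0.14 × 0.000715008 = 0.000100101
  π_B·f_B = 0.17 × 0.00157951 = 0.000268516
  π_C·f_C = 0.30 × 0.17335 = 0.0520049
  π_D·f_D = 0.39 × 0.193284 = 0.0753808
Sum: 0.000100101 + 0.000268516 + 0.0520049 + 0.0753808 = 0.127754
So the posterior for Class C is 0.0520049 / 0.127754 ≈ 0.407.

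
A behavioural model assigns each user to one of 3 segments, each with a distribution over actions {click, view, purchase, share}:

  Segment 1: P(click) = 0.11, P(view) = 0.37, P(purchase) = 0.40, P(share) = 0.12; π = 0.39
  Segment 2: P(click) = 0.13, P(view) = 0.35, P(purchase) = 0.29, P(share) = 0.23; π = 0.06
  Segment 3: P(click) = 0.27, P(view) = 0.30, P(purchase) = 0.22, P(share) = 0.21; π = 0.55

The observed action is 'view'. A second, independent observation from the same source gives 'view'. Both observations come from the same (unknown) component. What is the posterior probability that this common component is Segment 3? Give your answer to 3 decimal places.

0.449

Posterior ∝ prior × likelihood, so P(k | x) ∝ π_k f_k(x); normalise over all components.
Since both observations come from the same component, the likelihood for component k is f_k(x₁)·f_k(x₂).
  f_1 = [0.37] × [0.37] = 0.1369
  f_2 = [0.35] × [0.35] = 0.1225
  f_3 = [0.3] × [0.3] = 0.09
Multiply by the mixture weights:
  π_1·f_1 = 0.39 × 0.1369 = 0.053391
  π_2·f_2 = 0.06 × 0.1225 = 0.00735
  π_3·f_3 = 0.55 × 0.09 = 0.0495
Denominator: 0.053391 + 0.00735 + 0.0495 = 0.110241
So the posterior for Segment 3 is 0.0495 / 0.110241 ≈ 0.449.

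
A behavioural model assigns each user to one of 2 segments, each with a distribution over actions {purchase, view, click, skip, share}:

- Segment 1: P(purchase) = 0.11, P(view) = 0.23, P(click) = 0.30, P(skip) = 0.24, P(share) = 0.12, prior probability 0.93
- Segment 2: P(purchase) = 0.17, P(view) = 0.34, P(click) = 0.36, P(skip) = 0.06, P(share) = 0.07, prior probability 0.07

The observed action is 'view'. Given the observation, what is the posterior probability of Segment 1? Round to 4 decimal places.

0.8999

By Bayes' theorem, P(k | x) = π_k f_k(x) / Σ_j π_j f_j(x).
Component likelihoods at x = 'view':
  f_1 = 0.23
  f_2 = 0.34
Multiply by the mixture weights:
  π_1·f_1 = 0.93 × 0.23 = 0.2139
  π_2·f_2 = 0.07 × 0.34 = 0.0238
Evidence: 0.2139 + 0.0238 = 0.2377
Responsibility of Segment 1: 0.2139 / 0.2377 ≈ 0.8999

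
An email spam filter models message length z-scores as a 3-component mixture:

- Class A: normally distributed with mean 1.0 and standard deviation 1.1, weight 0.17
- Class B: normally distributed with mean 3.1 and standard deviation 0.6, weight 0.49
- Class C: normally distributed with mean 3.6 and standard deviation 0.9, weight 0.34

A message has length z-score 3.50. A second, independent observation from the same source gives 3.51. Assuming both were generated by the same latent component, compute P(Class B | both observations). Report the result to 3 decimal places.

0.675

Apply Bayes' rule: the posterior for each component is proportional to its prior times its likelihood at x.
Since both observations come from the same component, the likelihood for component k is f_k(x₁)·f_k(x₂).
  L_A = [(1/(1.1·√(2π)))·exp(−(3.50−1.0)²/(2·1.1²)) = 0.362675·exp(-2.58264) = 0.0274087] × [0.0268471] = 0.000735846
  L_B = [(1/(0.6·√(2π)))·exp(−(3.50−3.1)²/(2·0.6²)) = 0.664904·exp(-0.22222) = 0.532413] × [0.526457] = 0.280293
  L_C = [(1/(0.9·√(2π)))·exp(−(3.50−3.6)²/(2·0.9²)) = 0.443269·exp(-0.00617) = 0.440541] × [0.441058] = 0.194304
Weight by the priors:
  π_A·L_A = 0.17 × 0.000735846 = 0.000125094
  π_B·L_B = 0.49 × 0.280293 = 0.137344
  π_C·L_C = 0.34 × 0.194304 = 0.0660635
Sum: 0.000125094 + 0.137344 + 0.0660635 = 0.203532
So the posterior for Class B is 0.137344 / 0.203532 ≈ 0.675.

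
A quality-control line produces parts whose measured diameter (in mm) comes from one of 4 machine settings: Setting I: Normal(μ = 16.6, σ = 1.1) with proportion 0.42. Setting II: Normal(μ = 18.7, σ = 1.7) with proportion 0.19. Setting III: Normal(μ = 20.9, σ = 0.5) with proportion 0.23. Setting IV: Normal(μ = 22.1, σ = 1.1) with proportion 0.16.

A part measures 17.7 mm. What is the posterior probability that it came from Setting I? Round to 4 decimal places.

The responsibility of component k is π_k f_k(x) divided by Σ_j π_j f_j(x).
Component likelihoods at x = 17.7 mm:
  L_I = (1/(1.1·√(2π)))·exp(−(17.7−16.6)²/(2·1.1²)) = 0.362675·exp(-0.50000) = 0.219973
  L_II = (1/(1.7·√(2π)))·exp(−(17.7−18.7)²/(2·1.7²)) = 0.234672·exp(-0.17301) = 0.197389
  L_III = (1/(0.5·√(2π)))·exp(−(17.7−20.9)²/(2·0.5²)) = 0.797885·exp(-20.48000) = 1.01763e-09
  L_IV = (1/(1.1·√(2π)))·exp(−(17.7−22.1)²/(2·1.1²)) = 0.362675·exp(-8.00000) = 0.000121664
Unnormalised posteriors:
  π_I·L_I = 0.42 × 0.219973 = 0.0923888
  π_II·L_II = 0.19 × 0.197389 = 0.037504
  π_III·L_III = 0.23 × 1.01763e-09 = 2.34054e-10
  π_IV·L_IV = 0.16 × 0.000121664 = 1.94662e-05
Sum: 0.0923888 + 0.037504 + 2.34054e-10 + 1.94662e-05 = 0.129912
P(Setting I | 17.7 mm) ≈ 0.7112

0.7112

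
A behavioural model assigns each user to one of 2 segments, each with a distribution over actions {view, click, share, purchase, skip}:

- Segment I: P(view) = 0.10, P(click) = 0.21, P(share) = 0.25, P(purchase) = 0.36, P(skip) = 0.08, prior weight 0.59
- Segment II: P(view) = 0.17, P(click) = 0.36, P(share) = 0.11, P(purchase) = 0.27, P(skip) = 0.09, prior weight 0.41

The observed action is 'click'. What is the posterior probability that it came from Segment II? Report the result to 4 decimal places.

0.5436

Apply Bayes' rule: the posterior for each component is proportional to its prior times its likelihood at x.
Categorical probabilities:
  L_I = P(click | comp) = 0.21
  L_II = P(click | comp) = 0.36
Unnormalised posteriors:
  P(Z=I)·L_I = 0.59 × 0.21 = 0.1239
  P(Z=II)·L_II = 0.41 × 0.36 = 0.1476
Sum: 0.1239 + 0.1476 = 0.2715
So the posterior for Segment II is 0.1476 / 0.2715 ≈ 0.5436.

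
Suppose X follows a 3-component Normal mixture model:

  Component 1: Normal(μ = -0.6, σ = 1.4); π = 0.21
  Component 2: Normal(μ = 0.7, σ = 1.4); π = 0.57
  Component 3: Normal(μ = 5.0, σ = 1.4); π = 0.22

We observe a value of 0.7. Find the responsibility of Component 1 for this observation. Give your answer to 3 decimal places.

0.193

By Bayes' theorem, P(k | x) = w_k f_k(x) / Σ_j w_j f_j(x).
Component likelihoods at x = 0.7:
  p_1 = (1/(1.4·√(2π)))·exp(−(0.7−-0.6)²/(2·1.4²)) = 0.284959·exp(-0.43112) = 0.18516
  p_2 = (1/(1.4·√(2π)))·exp(−(0.7−0.7)²/(2·1.4²)) = 0.284959·exp(-0.00000) = 0.284959
  p_3 = (1/(1.4·√(2π)))·exp(−(0.7−5.0)²/(2·1.4²)) = 0.284959·exp(-4.71684) = 0.00254851
Prior × likelihood for each component:
  w_1·p_1 = 0.21 × 0.18516 = 0.0388837
  w_2·p_2 = 0.57 × 0.284959 = 0.162426
  w_3·p_3 = 0.22 × 0.00254851 = 0.000560672
Sum: 0.0388837 + 0.162426 + 0.000560672 = 0.201871
P(Component 1 | 0.7) = 0.0388837 / 0.201871 ≈ 0.193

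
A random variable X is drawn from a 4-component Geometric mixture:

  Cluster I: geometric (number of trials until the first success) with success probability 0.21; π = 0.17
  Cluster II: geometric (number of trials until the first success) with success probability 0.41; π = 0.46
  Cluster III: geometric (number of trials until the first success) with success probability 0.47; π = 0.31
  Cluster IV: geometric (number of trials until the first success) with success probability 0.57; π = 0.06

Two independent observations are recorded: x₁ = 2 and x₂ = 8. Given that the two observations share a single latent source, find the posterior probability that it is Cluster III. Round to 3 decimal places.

The responsibility of component k is π_k f_k(x) divided by Σ_j π_j f_j(x).
Since both observations come from the same component, the likelihood for component k is f_k(x₁)·f_k(x₂).
  f_I = [0.21·(1−0.21)^1 = 0.21·0.79 = 0.1659] × [0.0403282] = 0.00669045
  f_II = [0.41·(1−0.41)^1 = 0.41·0.59 = 0.2419] × [0.0102035] = 0.00246822
  f_III = [0.47·(1−0.47)^1 = 0.47·0.53 = 0.2491] × [0.00552114] = 0.00137532
  f_IV = [0.57·(1−0.57)^1 = 0.57·0.43 = 0.2451] × [0.00154937] = 0.00037975
Weight by the priors:
  π_I·f_I = 0.17 × 0.00669045 = 0.00113738
  π_II·f_II = 0.46 × 0.00246822 = 0.00113538
  π_III·f_III = 0.31 × 0.00137532 = 0.000426348
  π_IV·f_IV = 0.06 × 0.00037975 = 2.2785e-05
Sum: 0.00113738 + 0.00113538 + 0.000426348 + 2.2785e-05 = 0.00272189
P(Cluster III | x₁, x₂) = 0.000426348 / 0.00272189 ≈ 0.157

0.157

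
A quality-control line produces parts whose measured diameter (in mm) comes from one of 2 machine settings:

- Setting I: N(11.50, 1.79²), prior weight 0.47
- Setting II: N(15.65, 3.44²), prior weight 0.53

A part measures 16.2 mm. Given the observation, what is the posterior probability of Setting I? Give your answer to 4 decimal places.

0.0521

P(component k | x) = P(Z=k)·f_k(x) / marginal(x), where marginal(x) = Σ_j P(Z=j)·f_j(x).
Normal densities:
  f_I = 0.00709546
  f_II = 0.114499
Unnormalised posteriors:
  P(Z=I)·f_I = 0.47 × 0.00709546 = 0.00333487
  P(Z=II)·f_II = 0.53 × 0.114499 = 0.0606843
Normaliser: 0.00333487 + 0.0606843 = 0.0640192
Responsibility of Setting I: 0.00333487 / 0.0640192 ≈ 0.0521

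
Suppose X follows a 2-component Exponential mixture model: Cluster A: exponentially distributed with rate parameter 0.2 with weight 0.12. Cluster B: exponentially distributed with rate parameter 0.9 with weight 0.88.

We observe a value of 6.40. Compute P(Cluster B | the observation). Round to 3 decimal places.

By Bayes' theorem, P(k | x) = P(Z=k) f_k(x) / Σ_j P(Z=j) f_j(x).
Component likelihoods at x = 6.40:
  p_A = 0.2·e^(−0.2·6.40) = 0.2·e^(−1.2800) = 0.0556075
  p_B = 0.9·e^(−0.9·6.40) = 0.9·e^(−5.7600) = 0.002836
Unnormalised posteriors:
  P(Z=A)·p_A = 0.12 × 0.0556075 = 0.0066729
  P(Z=B)·p_B = 0.88 × 0.002836 = 0.00249568
Denominator: 0.0066729 + 0.00249568 = 0.00916858
So the posterior for Cluster B is 0.00249568 / 0.00916858 ≈ 0.272.

0.272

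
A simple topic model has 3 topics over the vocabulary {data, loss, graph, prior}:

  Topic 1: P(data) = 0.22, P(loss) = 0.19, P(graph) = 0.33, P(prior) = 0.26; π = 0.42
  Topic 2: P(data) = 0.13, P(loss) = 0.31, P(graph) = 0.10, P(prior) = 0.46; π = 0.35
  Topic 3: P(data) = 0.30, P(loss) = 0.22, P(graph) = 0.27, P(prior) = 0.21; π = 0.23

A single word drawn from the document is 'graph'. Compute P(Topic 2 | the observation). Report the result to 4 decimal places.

Posterior ∝ prior × likelihood, so P(k | x) ∝ w_k f_k(x); normalise over all components.
Evaluate each component's likelihood at the observed value:
  p_1 = 0.33
  p_2 = 0.1
  p_3 = 0.27
Unnormalised posteriors:
  w_1·p_1 = 0.42 × 0.33 = 0.1386
  w_2·p_2 = 0.35 × 0.1 = 0.035
  w_3·p_3 = 0.23 × 0.27 = 0.0621
Sum: 0.1386 + 0.035 + 0.0621 = 0.2357
So the posterior for Topic 2 is 0.035 / 0.2357 ≈ 0.1485.

0.1485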